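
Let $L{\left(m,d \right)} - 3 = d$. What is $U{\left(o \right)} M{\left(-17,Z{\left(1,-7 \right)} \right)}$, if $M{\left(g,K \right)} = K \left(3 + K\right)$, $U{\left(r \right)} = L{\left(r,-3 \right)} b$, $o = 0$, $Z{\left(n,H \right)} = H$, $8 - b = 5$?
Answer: $0$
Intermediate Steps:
$b = 3$ ($b = 8 - 5 = 3$)
$L{\left(m,d \right)} = 3 + d$
$U{\left(r \right)} = 0$ ($U{\left(r \right)} = \left(3 - 3\right) 3 = 0 \cdot 3 = 0$)
$U{\left(o \right)} M{\left(-17,Z{\left(1,-7 \right)} \right)} = 0 \left(- 7 \left(3 - 7\right)\right) = 0 \left(\left(-7\right) \left(-4\right)\right) = 0 \cdot 28 = 0$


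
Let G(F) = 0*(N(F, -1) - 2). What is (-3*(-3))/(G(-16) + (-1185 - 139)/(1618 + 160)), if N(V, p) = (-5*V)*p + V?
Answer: -8001/662 ≈ -12.086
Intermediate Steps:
N(V, p) = V - 5*V*p (N(V, p) = -5*V*p + V = V - 5*V*p)
G(F) = 0 (G(F) = 0*(F*(1 - 5*(-1)) - 2) = 0*(F*(1 + 5) - 2) = 0*(F*6 - 2) = 0*(6*F - 2) = 0*(-2 + 6*F) = 0)
(-3*(-3))/(G(-16) + (-1185 - 139)/(1618 + 160)) = (-3*(-3))/(0 + (-1185 - 139)/(1618 + 160)) = 9/(0 - 1324/1778) = 9/(0 - 1324*1/1778) = 9/(0 - 662/889) = 9/(-662/889) = 9*(-889/662) = -8001/662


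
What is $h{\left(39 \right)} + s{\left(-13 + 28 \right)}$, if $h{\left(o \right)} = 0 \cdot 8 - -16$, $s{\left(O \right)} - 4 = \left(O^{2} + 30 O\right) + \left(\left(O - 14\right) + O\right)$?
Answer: $711$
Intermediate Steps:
$s{\left(O \right)} = -10 + O^{2} + 32 O$ ($s{\left(O \right)} = 4 + \left(\left(O^{2} + 30 O\right) + \left(\left(O - 14\right) + O\right)\right) = 4 + \left(\left(O^{2} + 30 O\right) + \left(\left(-14 + O\right) + O\right)\right) = 4 + \left(\left(O^{2} + 30 O\right) + \left(-14 + 2 O\right)\right) = 4 + \left(-14 + O^{2} + 32 O\right) = -10 + O^{2} + 32 O$)
$h{\left(o \right)} = 16$ ($h{\left(o \right)} = 0 + 16 = 16$)
$h{\left(39 \right)} + s{\left(-13 + 28 \right)} = 16 + \left(-10 + \left(-13 + 28\right)^{2} + 32 \left(-13 + 28\right)\right) = 16 + \left(-10 + 15^{2} + 32 \cdot 15\right) = 16 + \left(-10 + 225 + 480\right) = 16 + 695 = 711$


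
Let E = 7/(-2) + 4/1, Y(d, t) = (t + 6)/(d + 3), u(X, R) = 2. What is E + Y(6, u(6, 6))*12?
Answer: 67/6 ≈ 11.167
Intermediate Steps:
Y(d, t) = (6 + t)/(3 + d)
E = ½ (E = 7*(-½) + 4*1 = -7/2 + 4 = ½ ≈ 0.50000)
E + Y(6, u(6, 6))*12 = ½ + ((6 + 2)/(3 + 6))*12 = ½ + (8/9)*12 = ½ + 32/3 = 67/6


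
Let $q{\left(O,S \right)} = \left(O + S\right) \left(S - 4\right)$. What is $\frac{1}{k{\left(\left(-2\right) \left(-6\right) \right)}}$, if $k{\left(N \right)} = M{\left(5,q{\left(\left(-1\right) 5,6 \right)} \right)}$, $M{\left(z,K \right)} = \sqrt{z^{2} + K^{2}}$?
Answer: $\frac{\sqrt{29}}{29} \approx 0.1857$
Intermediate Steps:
$q{\left(O,S \right)} = \left(-4 + S\right) \left(O + S\right)$ ($q{\left(O,S \right)} = \left(O + S\right) \left(-4 + S\right) = \left(-4 + S\right) \left(O + S\right)$)
$M{\left(z,K \right)} = \sqrt{K^{2} + z^{2}}$
$k{\left(N \right)} = \sqrt{29}$ ($k{\left(N \right)} = \sqrt{\left(6^{2} - 4 \left(\left(-1\right) 5\right) - 24 + \left(-1\right) 5 \cdot 6\right)^{2} + 5^{2}} = \sqrt{\left(36 - -20 - 24 - 30\right)^{2} + 25} = \sqrt{\left(36 + 20 - 24 - 30\right)^{2} + 25} = \sqrt{2^{2} + 25} = \sqrt{4 + 25} = \sqrt{29}$)
$\frac{1}{k{\left(\left(-2\right) \left(-6\right) \right)}} = \frac{1}{\sqrt{29}} = \frac{\sqrt{29}}{29}$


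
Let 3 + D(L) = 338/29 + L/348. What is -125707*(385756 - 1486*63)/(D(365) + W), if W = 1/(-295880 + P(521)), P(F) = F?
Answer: -1258217472964494504/332475665 ≈ -3.7844e+9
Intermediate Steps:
D(L) = 251/29 + L/348 (D(L) = -3 + (338/29 + L/348) = 251/29 + L/348)
W = -1/295359 (W = 1/(-295880 + 521) = 1/(-295359) = -1/295359 ≈ -3.3857e-6)
-125707*(385756 - 1486*63)/(D(365) + W) = -125707*(385756 - 1486*63)/((251/29 + (1/348)*365) - 1/295359) = -125707*(385756 - 93618)/((251/29 + 365/348) - 1/295359) = -125707*292138/(3377/348 - 1/295359) = -125707/((332475665/34261644)*(1/292138)) = -125707/332475665/10009128154872 = -125707*10009128154872/332475665 = -1258217472964494504/332475665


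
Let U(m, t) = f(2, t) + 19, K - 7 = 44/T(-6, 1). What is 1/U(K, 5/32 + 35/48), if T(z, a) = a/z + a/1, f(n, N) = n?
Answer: 1/21 ≈ 0.047619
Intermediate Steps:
T(z, a) = a + a/z (T(z, a) = a/z + a*1 = a/z + a = a + a/z)
K = 299/5 (K = 7 + 44/(1 + 1/(-6)) = 7 + 44/(1 + 1*(-1/6)) = 7 + 44/(1 - 1/6) = 7 + 44/(5/6) = 7 + 44*(6/5) = 7 + 264/5 = 299/5 ≈ 59.800)
U(m, t) = 21 (U(m, t) = 2 + 19 = 21)
1/U(K, 5/32 + 35/48) = 1/21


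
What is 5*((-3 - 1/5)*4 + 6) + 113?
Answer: 79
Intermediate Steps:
5*((-3 - 1/5)*4 + 6) + 113 = 5*((-3 - 1*⅕)*4 + 6) + 113 = 5*((-3 - ⅕)*4 + 6) + 113 = 5*(-16/5*4 + 6) + 113 = 5*(-64/5 + 6) + 113 = 5*(-34/5) + 113 = -34 + 113 = 79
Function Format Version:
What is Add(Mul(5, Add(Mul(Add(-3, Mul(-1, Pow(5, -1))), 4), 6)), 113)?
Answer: 79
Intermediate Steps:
Add(Mul(5, Add(Mul(Add(-3, Mul(-1, Pow(5, -1))), 4), 6)), 113) = Add(Mul(5, Add(Mul(Add(-3, Mul(-1, Rational(1, 5))), 4), 6)), 113) = Add(Mul(5, Add(Mul(Add(-3, Rational(-1, 5)), 4), 6)), 113) = Add(Mul(5, Add(Mul(Rational(-16, 5), 4), 6)), 113) = Add(Mul(5, Add(Rational(-64, 5), 6)), 113) = Add(Mul(5, Rational(-34, 5)), 113) = Add(-34, 113) = 79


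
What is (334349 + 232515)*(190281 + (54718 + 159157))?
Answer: 229101486784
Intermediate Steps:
(334349 + 232515)*(190281 + (54718 + 159157)) = 566864*(190281 + 213875) = 566864*404156 = 229101486784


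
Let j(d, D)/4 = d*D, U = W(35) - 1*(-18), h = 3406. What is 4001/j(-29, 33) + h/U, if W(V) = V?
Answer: 12826115/202884 ≈ 63.219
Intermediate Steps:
U = 53 (U = 35 - 1*(-18) = 35 + 18 = 53)
j(d, D) = 4*D*d (j(d, D) = 4*(d*D) = 4*(D*d) = 4*D*d)
4001/j(-29, 33) + h/U = 4001/((4*33*(-29))) + 3406/53 = 4001/(-3828) + 3406*(1/53) = 4001*(-1/3828) + 3406/53 = -4001/3828 + 3406/53 = 12826115/202884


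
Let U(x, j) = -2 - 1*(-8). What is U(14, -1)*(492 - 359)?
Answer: 798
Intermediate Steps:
U(x, j) = 6 (U(x, j) = -2 + 8 = 6)
U(14, -1)*(492 - 359) = 6*(492 - 359) = 6*133 = 798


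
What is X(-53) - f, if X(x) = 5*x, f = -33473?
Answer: 33208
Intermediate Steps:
X(-53) - f = 5*(-53) - 1*(-33473) = -265 + 33473 = 33208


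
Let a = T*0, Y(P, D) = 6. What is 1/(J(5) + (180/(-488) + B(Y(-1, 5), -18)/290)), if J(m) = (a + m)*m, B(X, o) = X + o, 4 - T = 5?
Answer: 17690/434993 ≈ 0.040667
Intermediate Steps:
T = -1 (T = 4 - 1*5 = 4 - 5 = -1)
a = 0 (a = -1*0 = 0)
J(m) = m² (J(m) = (0 + m)*m = m*m = m²)
1/(J(5) + (180/(-488) + B(Y(-1, 5), -18)/290)) = 1/(5² + (180/(-488) + (6 - 18)/290)) = 1/(25 + (180*(-1/488) - 12*1/290)) = 1/(25 + (-45/122 - 6/145)) = 1/(25 - 7257/17690) = 1/(434993/17690) = 17690/434993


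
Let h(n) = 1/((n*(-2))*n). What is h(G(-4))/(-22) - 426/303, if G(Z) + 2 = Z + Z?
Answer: -624699/444400 ≈ -1.4057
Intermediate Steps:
G(Z) = -2 + 2*Z (G(Z) = -2 + (Z + Z) = -2 + 2*Z)
h(n) = -1/(2*n²) (h(n) = 1/((-2*n)*n) = 1/(-2*n²) = -1/(2*n²))
h(G(-4))/(-22) - 426/303 = -1/(2*(-2 + 2*(-4))²)/(-22) - 426/303 = -1/(2*(-2 - 8)²)*(-1/22) - 426*1/303 = -½/(-10)²*(-1/22) - 142/101 = -½*1/100*(-1/22) - 142/101 = -1/200*(-1/22) - 142/101 = 1/4400 - 142/101 = -624699/444400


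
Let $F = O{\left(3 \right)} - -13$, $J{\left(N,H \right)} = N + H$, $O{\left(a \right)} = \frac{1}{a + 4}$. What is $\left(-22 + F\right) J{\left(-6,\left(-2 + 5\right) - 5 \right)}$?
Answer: $\frac{496}{7} \approx 70.857$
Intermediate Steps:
$O{\left(a \right)} = \frac{1}{4 + a}$
$J{\left(N,H \right)} = H + N$
$F = \frac{92}{7}$ ($F = \frac{1}{4 + 3} - -13 = \frac{1}{7} + 13 = \frac{92}{7} \approx 13.143$)
$\left(-22 + F\right) J{\left(-6,\left(-2 + 5\right) - 5 \right)} = \left(-22 + \frac{92}{7}\right) \left(\left(\left(-2 + 5\right) - 5\right) - 6\right) = - \frac{62 \left(\left(3 - 5\right) - 6\right)}{7} = - \frac{62 \left(-2 - 6\right)}{7} = \left(- \frac{62}{7}\right) \left(-8\right) = \frac{496}{7}$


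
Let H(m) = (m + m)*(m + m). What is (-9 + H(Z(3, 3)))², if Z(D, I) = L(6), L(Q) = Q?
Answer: 18225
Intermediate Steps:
Z(D, I) = 6
H(m) = 4*m² (H(m) = (2*m)*(2*m) = 4*m²)
(-9 + H(Z(3, 3)))² = (-9 + 4*6²)² = (-9 + 4*36)² = (-9 + 144)² = 135² = 18225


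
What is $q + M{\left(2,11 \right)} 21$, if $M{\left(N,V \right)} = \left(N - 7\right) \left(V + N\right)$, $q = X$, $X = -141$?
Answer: $-1506$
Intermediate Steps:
$q = -141$
$M{\left(N,V \right)} = \left(-7 + N\right) \left(N + V\right)$
$q + M{\left(2,11 \right)} 21 = -141 + \left(2^{2} - 14 - 77 + 2 \cdot 11\right) 21 = -141 + \left(4 - 14 - 77 + 22\right) 21 = -141 - 1365 = -1506$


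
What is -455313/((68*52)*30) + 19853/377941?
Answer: -56658481431/13363993760 ≈ -4.2396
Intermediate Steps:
-455313/((68*52)*30) + 19853/377941 = -455313/(3536*30) + 19853*(1/377941) = -455313/106080 + 19853/377941 = -455313*1/106080 + 19853/377941 = -151771/35360 + 19853/377941 = -56658481431/13363993760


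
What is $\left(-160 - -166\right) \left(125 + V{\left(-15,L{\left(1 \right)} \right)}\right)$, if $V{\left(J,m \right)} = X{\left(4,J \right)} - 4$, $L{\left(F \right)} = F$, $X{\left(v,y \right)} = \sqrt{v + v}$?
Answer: $726 + 12 \sqrt{2} \approx 742.97$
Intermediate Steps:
$X{\left(v,y \right)} = \sqrt{2} \sqrt{v}$ ($X{\left(v,y \right)} = \sqrt{2 v} = \sqrt{2} \sqrt{v}$)
$V{\left(J,m \right)} = -4 + 2 \sqrt{2}$ ($V{\left(J,m \right)} = \sqrt{2} \sqrt{4} - 4 = \sqrt{2} \cdot 2 - 4 = 2 \sqrt{2} - 4 = -4 + 2 \sqrt{2}$)
$\left(-160 - -166\right) \left(125 + V{\left(-15,L{\left(1 \right)} \right)}\right) = \left(-160 - -166\right) \left(125 - \left(4 - 2 \sqrt{2}\right)\right) = \left(-160 + 166\right) \left(121 + 2 \sqrt{2}\right) = 6 \left(121 + 2 \sqrt{2}\right) = 726 + 12 \sqrt{2}$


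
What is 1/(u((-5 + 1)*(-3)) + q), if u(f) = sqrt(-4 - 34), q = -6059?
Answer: -6059/36711519 - I*sqrt(38)/36711519 ≈ -0.00016504 - 1.6792e-7*I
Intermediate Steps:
u(f) = I*sqrt(38) (u(f) = sqrt(-38) = I*sqrt(38))
1/(u((-5 + 1)*(-3)) + q) = 1/(I*sqrt(38) - 6059) = 1/(-6059 + I*sqrt(38))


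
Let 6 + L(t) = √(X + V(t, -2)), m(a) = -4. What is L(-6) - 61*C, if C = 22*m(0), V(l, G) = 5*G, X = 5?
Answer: 5362 + I*√5 ≈ 5362.0 + 2.2361*I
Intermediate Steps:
C = -88 (C = 22*(-4) = -88)
L(t) = -6 + I*√5 (L(t) = -6 + √(5 + 5*(-2)) = -6 + √(5 - 10) = -6 + √(-5) = -6 + I*√5)
L(-6) - 61*C = (-6 + I*√5) - 61*(-88) = (-6 + I*√5) + 5368 = 5362 + I*√5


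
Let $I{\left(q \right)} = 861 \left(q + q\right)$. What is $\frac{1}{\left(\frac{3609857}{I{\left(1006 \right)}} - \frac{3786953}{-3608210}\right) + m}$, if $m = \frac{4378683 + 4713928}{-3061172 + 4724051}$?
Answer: $\frac{577445601116512660}{4966808621168088813} \approx 0.11626$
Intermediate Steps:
$I{\left(q \right)} = 1722 q$ ($I{\left(q \right)} = 861 \cdot 2 q = 1722 q$)
$m = \frac{9092611}{1662879} \approx 5.468$
$\frac{1}{\left(\frac{3609857}{I{\left(1006 \right)}} - \frac{3786953}{-3608210}\right) + m} = \frac{1}{\left(\frac{3609857}{1722 \cdot 1006} - \frac{3786953}{-3608210}\right) + \frac{9092611}{1662879}} = \frac{1}{\left(\frac{3609857}{1732332} - - \frac{3786953}{3608210}\right) + \frac{9092611}{1662879}} = \frac{1}{\left(3609857 \cdot \frac{1}{1732332} + \frac{3786953}{3608210}\right) + \frac{9092611}{1662879}} = \frac{1}{\left(\frac{3609857}{1732332} + \frac{3786953}{3608210}\right) + \frac{9092611}{1662879}} = \frac{1}{\frac{9792690995183}{3125308822860} + \frac{9092611}{1662879}} = \frac{1}{\frac{4966808621168088813}{577445601116512660}} = \frac{577445601116512660}{4966808621168088813}$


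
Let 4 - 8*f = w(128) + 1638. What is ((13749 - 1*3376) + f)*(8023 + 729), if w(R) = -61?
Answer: 89063634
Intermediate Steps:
f = -1573/8 (f = ½ - (-61 + 1638)/8 = ½ - ⅛*1577 = ½ - 1577/8 = -1573/8 ≈ -196.63)
((13749 - 1*3376) + f)*(8023 + 729) = ((13749 - 1*3376) - 1573/8)*(8023 + 729) = ((13749 - 3376) - 1573/8)*8752 = (10373 - 1573/8)*8752 = (81411/8)*8752 = 89063634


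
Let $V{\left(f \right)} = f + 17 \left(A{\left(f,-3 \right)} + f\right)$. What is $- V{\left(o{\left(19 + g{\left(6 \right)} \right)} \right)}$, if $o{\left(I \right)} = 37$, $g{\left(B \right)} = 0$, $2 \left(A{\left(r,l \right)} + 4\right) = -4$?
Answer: $-564$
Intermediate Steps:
$A{\left(r,l \right)} = -6$ ($A{\left(r,l \right)} = -4 + \frac{1}{2} \left(-4\right) = -4 - 2 = -6$)
$V{\left(f \right)} = -102 + 18 f$ ($V{\left(f \right)} = f + 17 \left(-6 + f\right) = f + \left(-102 + 17 f\right) = -102 + 18 f$)
$- V{\left(o{\left(19 + g{\left(6 \right)} \right)} \right)} = - (-102 + 18 \cdot 37) = - (-102 + 666) = \left(-1\right) 564 = -564$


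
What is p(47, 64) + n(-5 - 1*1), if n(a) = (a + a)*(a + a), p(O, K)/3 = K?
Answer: 336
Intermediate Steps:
p(O, K) = 3*K
n(a) = 4*a**2 (n(a) = (2*a)*(2*a) = 4*a**2)
p(47, 64) + n(-5 - 1*1) = 3*64 + 4*(-5 - 1*1)**2 = 192 + 4*(-5 - 1)**2 = 192 + 4*(-6)**2 = 192 + 4*36 = 192 + 144 = 336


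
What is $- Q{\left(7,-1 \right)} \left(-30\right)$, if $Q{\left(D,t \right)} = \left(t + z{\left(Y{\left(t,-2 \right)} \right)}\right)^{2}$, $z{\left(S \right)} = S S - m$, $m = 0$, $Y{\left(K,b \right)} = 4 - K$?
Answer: $17280$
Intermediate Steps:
$z{\left(S \right)} = S^{2}$ ($z{\left(S \right)} = S S - 0 = S^{2} + 0 = S^{2}$)
$Q{\left(D,t \right)} = \left(t + \left(4 - t\right)^{2}\right)^{2}$
$- Q{\left(7,-1 \right)} \left(-30\right) = - \left(-1 + \left(-4 - 1\right)^{2}\right)^{2} \left(-30\right) = - \left(-1 + \left(-5\right)^{2}\right)^{2} \left(-30\right) = - \left(-1 + 25\right)^{2} \left(-30\right) = - 24^{2} \left(-30\right) = - 576 \left(-30\right) = \left(-1\right) \left(-17280\right) = 17280$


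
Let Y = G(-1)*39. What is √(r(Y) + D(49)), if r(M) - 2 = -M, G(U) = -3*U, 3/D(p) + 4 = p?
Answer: 2*I*√6465/15 ≈ 10.721*I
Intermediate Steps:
D(p) = 3/(-4 + p)
Y = 117 (Y = -3*(-1)*39 = 3*39 = 117)
r(M) = 2 - M
√(r(Y) + D(49)) = √((2 - 1*117) + 3/(-4 + 49)) = √((2 - 117) + 3/45) = √(-115 + 3*(1/45)) = √(-115 + 1/15) = √(-1724/15) = 2*I*√6465/15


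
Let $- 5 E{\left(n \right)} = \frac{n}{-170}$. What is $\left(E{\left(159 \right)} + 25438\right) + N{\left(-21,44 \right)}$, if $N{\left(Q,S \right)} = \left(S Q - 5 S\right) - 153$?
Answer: $\frac{20520009}{850} \approx 24141.0$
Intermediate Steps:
$N{\left(Q,S \right)} = -153 - 5 S + Q S$ ($N{\left(Q,S \right)} = \left(Q S - 5 S\right) - 153 = \left(- 5 S + Q S\right) - 153 = -153 - 5 S + Q S$)
$E{\left(n \right)} = \frac{n}{850}$ ($E{\left(n \right)} = - \frac{n \frac{1}{-170}}{5} = - \frac{n \left(- \frac{1}{170}\right)}{5} = - \frac{\left(- \frac{1}{170}\right) n}{5} = \frac{n}{850}$)
$\left(E{\left(159 \right)} + 25438\right) + N{\left(-21,44 \right)} = \left(\frac{1}{850} \cdot 159 + 25438\right) - 1297 = \left(\frac{159}{850} + 25438\right) - 1297 = \frac{21622459}{850} - 1297 = \frac{20520009}{850}$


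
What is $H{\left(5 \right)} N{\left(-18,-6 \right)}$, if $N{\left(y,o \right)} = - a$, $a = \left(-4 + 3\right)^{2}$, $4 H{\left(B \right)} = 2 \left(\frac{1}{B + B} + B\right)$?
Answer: $- \frac{51}{20} \approx -2.55$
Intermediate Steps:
$H{\left(B \right)} = \frac{B}{2} + \frac{1}{4 B}$ ($H{\left(B \right)} = \frac{2 \left(\frac{1}{B + B} + B\right)}{4} = \frac{2 \left(\frac{1}{2 B} + B\right)}{4} = \frac{2 \left(B + \frac{1}{2 B}\right)}{4} = \frac{\frac{1}{B} + 2 B}{4} = \frac{B}{2} + \frac{1}{4 B}$)
$a = 1$ ($a = \left(-1\right)^{2} = 1$)
$N{\left(y,o \right)} = -1$ ($N{\left(y,o \right)} = \left(-1\right) 1 = -1$)
$H{\left(5 \right)} N{\left(-18,-6 \right)} = \left(\frac{1}{2} \cdot 5 + \frac{1}{4 \cdot 5}\right) \left(-1\right) = \left(\frac{5}{2} + \frac{1}{4} \cdot \frac{1}{5}\right) \left(-1\right) = \left(\frac{5}{2} + \frac{1}{20}\right) \left(-1\right) = \frac{51}{20} \left(-1\right) = - \frac{51}{20}$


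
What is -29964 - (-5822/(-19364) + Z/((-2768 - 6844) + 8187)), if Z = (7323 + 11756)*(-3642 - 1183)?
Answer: -52188033917/551874 ≈ -94565.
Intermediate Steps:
Z = -92056175 (Z = 19079*(-4825) = -92056175)
-29964 - (-5822/(-19364) + Z/((-2768 - 6844) + 8187)) = -29964 - (-5822/(-19364) - 92056175/((-2768 - 6844) + 8187)) = -29964 - (-5822*(-1/19364) - 92056175/(-9612 + 8187)) = -29964 - (2911/9682 - 92056175/(-1425)) = -29964 - (2911/9682 - 92056175*(-1/1425)) = -29964 - (2911/9682 + 3682247/57) = -29964 - 1*35651681381/551874 = -29964 - 35651681381/551874 = -52188033917/551874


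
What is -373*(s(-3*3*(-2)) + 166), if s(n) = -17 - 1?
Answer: -55204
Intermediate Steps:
s(n) = -18
-373*(s(-3*3*(-2)) + 166) = -373*(-18 + 166) = -373*148 = -55204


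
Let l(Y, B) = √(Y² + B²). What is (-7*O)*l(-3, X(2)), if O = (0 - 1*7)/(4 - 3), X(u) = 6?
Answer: 147*√5 ≈ 328.70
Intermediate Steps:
l(Y, B) = √(B² + Y²)
O = -7 (O = (0 - 7)/1 = -7*1 = -7)
(-7*O)*l(-3, X(2)) = (-7*(-7))*√(6² + (-3)²) = 49*√(36 + 9) = 49*√45 = 49*(3*√5) = 147*√5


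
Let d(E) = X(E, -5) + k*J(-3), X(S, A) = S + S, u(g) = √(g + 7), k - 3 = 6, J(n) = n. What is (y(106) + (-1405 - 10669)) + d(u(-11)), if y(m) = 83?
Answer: -12018 + 4*I ≈ -12018.0 + 4.0*I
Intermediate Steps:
k = 9 (k = 3 + 6 = 9)
u(g) = √(7 + g)
X(S, A) = 2*S
d(E) = -27 + 2*E (d(E) = 2*E + 9*(-3) = 2*E - 27 = -27 + 2*E)
(y(106) + (-1405 - 10669)) + d(u(-11)) = (83 + (-1405 - 10669)) + (-27 + 2*√(7 - 11)) = (83 - 12074) + (-27 + 2*√(-4)) = -11991 + (-27 + 2*(2*I)) = -11991 + (-27 + 4*I) = -12018 + 4*I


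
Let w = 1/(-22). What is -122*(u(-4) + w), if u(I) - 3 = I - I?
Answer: -3965/11 ≈ -360.45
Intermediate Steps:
u(I) = 3 (u(I) = 3 + (I - I) = 3 + 0 = 3)
w = -1/22 ≈ -0.045455
-122*(u(-4) + w) = -122*(3 - 1/22) = -122*65/22 = -3965/11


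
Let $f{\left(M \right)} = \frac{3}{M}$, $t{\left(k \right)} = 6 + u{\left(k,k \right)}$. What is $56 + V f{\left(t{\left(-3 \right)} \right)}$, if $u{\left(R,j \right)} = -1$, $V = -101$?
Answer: $- \frac{23}{5} \approx -4.6$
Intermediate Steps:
$t{\left(k \right)} = 5$ ($t{\left(k \right)} = 6 - 1 = 5$)
$56 + V f{\left(t{\left(-3 \right)} \right)} = 56 - 101 \cdot \frac{3}{5} = 56 - 101 \cdot 3 \cdot \frac{1}{5} = 56 - \frac{303}{5} = - \frac{23}{5}$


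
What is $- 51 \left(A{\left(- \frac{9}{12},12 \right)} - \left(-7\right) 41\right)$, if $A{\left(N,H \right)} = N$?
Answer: $- \frac{58395}{4} \approx -14599.0$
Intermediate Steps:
$- 51 \left(A{\left(- \frac{9}{12},12 \right)} - \left(-7\right) 41\right) = - 51 \left(- \frac{9}{12} - \left(-7\right) 41\right) = - 51 \left(\left(-9\right) \frac{1}{12} - -287\right) = - 51 \left(- \frac{3}{4} + 287\right) = \left(-51\right) \frac{1145}{4} = - \frac{58395}{4}$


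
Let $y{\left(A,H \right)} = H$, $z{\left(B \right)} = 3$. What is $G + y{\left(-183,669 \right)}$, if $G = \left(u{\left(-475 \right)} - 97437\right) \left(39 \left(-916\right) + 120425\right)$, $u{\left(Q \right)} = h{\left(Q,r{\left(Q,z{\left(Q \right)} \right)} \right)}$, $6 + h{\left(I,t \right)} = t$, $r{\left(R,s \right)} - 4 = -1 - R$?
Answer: $-8213031796$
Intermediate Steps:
$r{\left(R,s \right)} = 3 - R$ ($r{\left(R,s \right)} = 4 - \left(1 + R\right) = 3 - R$)
$h{\left(I,t \right)} = -6 + t$
$u{\left(Q \right)} = -3 - Q$ ($u{\left(Q \right)} = -6 - \left(-3 + Q\right) = -3 - Q$)
$G = -8213032465$ ($G = \left(\left(-3 - -475\right) - 97437\right) \left(39 \left(-916\right) + 120425\right) = \left(\left(-3 + 475\right) - 97437\right) \left(-35724 + 120425\right) = \left(472 - 97437\right) 84701 = \left(-96965\right) 84701 = -8213032465$)
$G + y{\left(-183,669 \right)} = -8213032465 + 669 = -8213031796$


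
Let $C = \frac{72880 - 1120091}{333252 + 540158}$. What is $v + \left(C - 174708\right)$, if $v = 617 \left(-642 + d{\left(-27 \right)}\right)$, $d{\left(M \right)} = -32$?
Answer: $- \frac{515807297271}{873410} \approx -5.9057 \cdot 10^{5}$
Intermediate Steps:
$C = - \frac{1047211}{873410} \approx -1.199$
$v = -415858$ ($v = 617 \left(-642 - 32\right) = 617 \left(-674\right) = -415858$)
$v + \left(C - 174708\right) = -415858 - \frac{152592761491}{873410} = - \frac{515807297271}{873410}$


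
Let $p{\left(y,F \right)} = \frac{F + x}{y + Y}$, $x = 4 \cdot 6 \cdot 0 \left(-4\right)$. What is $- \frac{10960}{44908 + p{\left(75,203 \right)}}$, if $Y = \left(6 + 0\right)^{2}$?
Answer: $- \frac{1216560}{4984991} \approx -0.24404$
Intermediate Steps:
$Y = 36$ ($Y = 6^{2} = 36$)
$x = 0$ ($x = 24 \cdot 0 = 0$)
$p{\left(y,F \right)} = \frac{F}{36 + y}$ ($p{\left(y,F \right)} = \frac{F + 0}{y + 36} = \frac{F}{36 + y}$)
$- \frac{10960}{44908 + p{\left(75,203 \right)}} = - \frac{10960}{44908 + \frac{203}{36 + 75}} = - \frac{10960}{44908 + \frac{203}{111}} = - \frac{10960}{\frac{4984991}{111}} = \left(-10960\right) \frac{111}{4984991} = - \frac{1216560}{4984991}$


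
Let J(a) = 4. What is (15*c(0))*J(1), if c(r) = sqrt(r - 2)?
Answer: 60*I*sqrt(2) ≈ 84.853*I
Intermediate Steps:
c(r) = sqrt(-2 + r)
(15*c(0))*J(1) = (15*sqrt(-2 + 0))*4 = (15*sqrt(-2))*4 = (15*(I*sqrt(2)))*4 = (15*I*sqrt(2))*4 = 60*I*sqrt(2)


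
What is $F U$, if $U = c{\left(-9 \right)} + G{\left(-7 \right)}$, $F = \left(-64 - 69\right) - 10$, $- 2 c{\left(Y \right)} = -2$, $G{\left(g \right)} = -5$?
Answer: $572$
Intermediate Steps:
$c{\left(Y \right)} = 1$ ($c{\left(Y \right)} = \left(- \frac{1}{2}\right) \left(-2\right) = 1$)
$F = -143$ ($F = -133 - 10 = -143$)
$U = -4$ ($U = 1 - 5 = -4$)
$F U = \left(-143\right) \left(-4\right) = 572$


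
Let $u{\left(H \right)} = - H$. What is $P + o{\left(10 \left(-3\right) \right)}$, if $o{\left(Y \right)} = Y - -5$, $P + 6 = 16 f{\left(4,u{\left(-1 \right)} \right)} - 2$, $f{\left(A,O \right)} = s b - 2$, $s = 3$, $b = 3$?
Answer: $79$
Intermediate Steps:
$f{\left(A,O \right)} = 7$ ($f{\left(A,O \right)} = 3 \cdot 3 - 2 = 9 - 2 = 7$)
$P = 104$ ($P = -6 + \left(16 \cdot 7 - 2\right) = -6 + \left(112 - 2\right) = -6 + 110 = 104$)
$o{\left(Y \right)} = 5 + Y$ ($o{\left(Y \right)} = Y + 5 = 5 + Y$)
$P + o{\left(10 \left(-3\right) \right)} = 104 + \left(5 + 10 \left(-3\right)\right) = 104 + \left(5 - 30\right) = 104 - 25 = 79$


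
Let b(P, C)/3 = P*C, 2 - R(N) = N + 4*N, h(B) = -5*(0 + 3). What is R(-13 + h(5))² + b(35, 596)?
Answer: 82744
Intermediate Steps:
h(B) = -15 (h(B) = -5*3 = -15)
R(N) = 2 - 5*N (R(N) = 2 - (N + 4*N) = 2 - 5*N)
b(P, C) = 3*C*P (b(P, C) = 3*(P*C) = 3*(C*P) = 3*C*P)
R(-13 + h(5))² + b(35, 596) = (2 - 5*(-13 - 15))² + 3*596*35 = (2 - 5*(-28))² + 62580 = (2 + 140)² + 62580 = 142² + 62580 = 20164 + 62580 = 82744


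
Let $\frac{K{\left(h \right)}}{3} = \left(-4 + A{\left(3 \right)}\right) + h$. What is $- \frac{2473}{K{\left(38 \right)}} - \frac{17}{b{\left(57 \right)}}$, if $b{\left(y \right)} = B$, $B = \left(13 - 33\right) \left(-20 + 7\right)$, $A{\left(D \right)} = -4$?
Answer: $- \frac{64451}{2340} \approx -27.543$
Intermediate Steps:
$K{\left(h \right)} = -24 + 3 h$ ($K{\left(h \right)} = 3 \left(\left(-4 - 4\right) + h\right) = 3 \left(-8 + h\right) = -24 + 3 h$)
$B = 260$ ($B = \left(-20\right) \left(-13\right) = 260$)
$b{\left(y \right)} = 260$
$- \frac{2473}{K{\left(38 \right)}} - \frac{17}{b{\left(57 \right)}} = - \frac{2473}{-24 + 3 \cdot 38} - \frac{17}{260} = - \frac{2473}{-24 + 114} - \frac{17}{260} = - \frac{2473}{90} - \frac{17}{260} = - \frac{64451}{2340}$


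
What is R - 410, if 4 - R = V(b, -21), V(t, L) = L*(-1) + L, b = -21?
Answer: -406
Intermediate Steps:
V(t, L) = 0 (V(t, L) = -L + L = 0)
R = 4 (R = 4 - 1*0 = 4 + 0 = 4)
R - 410 = 4 - 410 = -406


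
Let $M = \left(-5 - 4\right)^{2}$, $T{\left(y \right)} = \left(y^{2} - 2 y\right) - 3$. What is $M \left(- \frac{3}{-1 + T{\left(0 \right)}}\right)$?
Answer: $\frac{243}{4} \approx 60.75$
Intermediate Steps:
$T{\left(y \right)} = -3 + y^{2} - 2 y$
$M = 81$ ($M = \left(-9\right)^{2} = 81$)
$M \left(- \frac{3}{-1 + T{\left(0 \right)}}\right) = 81 \left(- \frac{3}{-1 - \left(3 - 0^{2}\right)}\right) = 81 \left(- \frac{3}{-1 + \left(-3 + 0 + 0\right)}\right) = 81 \left(- \frac{3}{-1 - 3}\right) = 81 \left(- \frac{3}{-4}\right) = 81 \left(\left(-3\right) \left(- \frac{1}{4}\right)\right) = 81 \cdot \frac{3}{4} = \frac{243}{4}$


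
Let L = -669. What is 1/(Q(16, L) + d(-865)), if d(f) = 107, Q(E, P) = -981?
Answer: -1/874 ≈ -0.0011442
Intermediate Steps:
1/(Q(16, L) + d(-865)) = 1/(-981 + 107) = 1/(-874) = -1/874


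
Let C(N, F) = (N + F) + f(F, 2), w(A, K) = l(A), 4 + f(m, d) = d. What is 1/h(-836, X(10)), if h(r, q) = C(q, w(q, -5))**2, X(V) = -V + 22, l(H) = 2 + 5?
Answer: 1/289 ≈ 0.0034602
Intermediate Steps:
l(H) = 7
X(V) = 22 - V
f(m, d) = -4 + d
w(A, K) = 7
C(N, F) = -2 + F + N (C(N, F) = (N + F) + (-4 + 2) = (F + N) - 2 = -2 + F + N)
h(r, q) = (5 + q)**2 (h(r, q) = (-2 + 7 + q)**2 = (5 + q)**2)
1/h(-836, X(10)) = 1/((5 + (22 - 1*10))**2) = 1/((5 + (22 - 10))**2) = 1/((5 + 12)**2) = 1/(17**2) = 1/289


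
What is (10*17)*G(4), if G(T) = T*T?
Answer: 2720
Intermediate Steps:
G(T) = T²
(10*17)*G(4) = (10*17)*4² = 170*16 = 2720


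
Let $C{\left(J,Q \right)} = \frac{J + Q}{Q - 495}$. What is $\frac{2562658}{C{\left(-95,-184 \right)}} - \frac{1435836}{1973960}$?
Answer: $\frac{858694599319619}{137683710} \approx 6.2367 \cdot 10^{6}$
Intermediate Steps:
$C{\left(J,Q \right)} = \frac{J + Q}{-495 + Q}$
$\frac{2562658}{C{\left(-95,-184 \right)}} - \frac{1435836}{1973960} = \frac{2562658}{\frac{1}{-495 - 184} \left(-95 - 184\right)} - \frac{1435836}{1973960} = \frac{2562658}{\frac{1}{-679} \left(-279\right)} - \frac{358959}{493490} = \frac{2562658}{\left(- \frac{1}{679}\right) \left(-279\right)} - \frac{358959}{493490} = \frac{2562658}{\frac{279}{679}} - \frac{358959}{493490} = 2562658 \cdot \frac{679}{279} - \frac{358959}{493490} = \frac{1740044782}{279} - \frac{358959}{493490} = \frac{858694599319619}{137683710}$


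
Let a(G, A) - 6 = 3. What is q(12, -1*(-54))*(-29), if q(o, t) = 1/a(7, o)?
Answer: -29/9 ≈ -3.2222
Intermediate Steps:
a(G, A) = 9 (a(G, A) = 6 + 3 = 9)
q(o, t) = ⅑ (q(o, t) = 1/9 = ⅑)
q(12, -1*(-54))*(-29) = (⅑)*(-29) = -29/9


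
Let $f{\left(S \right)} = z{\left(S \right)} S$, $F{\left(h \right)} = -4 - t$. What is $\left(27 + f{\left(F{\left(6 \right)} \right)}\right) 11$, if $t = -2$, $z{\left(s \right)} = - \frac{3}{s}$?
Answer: $264$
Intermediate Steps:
$F{\left(h \right)} = -2$ ($F{\left(h \right)} = -4 - -2 = -4 + 2 = -2$)
$f{\left(S \right)} = -3$ ($f{\left(S \right)} = - \frac{3}{S} S = -3$)
$\left(27 + f{\left(F{\left(6 \right)} \right)}\right) 11 = \left(27 - 3\right) 11 = 24 \cdot 11 = 264$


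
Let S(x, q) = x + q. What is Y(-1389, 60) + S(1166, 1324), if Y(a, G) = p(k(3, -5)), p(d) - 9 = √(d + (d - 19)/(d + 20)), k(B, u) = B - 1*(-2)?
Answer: 2499 + √111/5 ≈ 2501.1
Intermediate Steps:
k(B, u) = 2 + B (k(B, u) = B + 2 = 2 + B)
p(d) = 9 + √(d + (-19 + d)/(20 + d)) (p(d) = 9 + √(d + (d - 19)/(d + 20)) = 9 + √(d + (-19 + d)/(20 + d)))
S(x, q) = q + x
Y(a, G) = 9 + √111/5 (Y(a, G) = 9 + √((-19 + (2 + 3) + (2 + 3)*(20 + (2 + 3)))/(20 + (2 + 3))) = 9 + √((-19 + 5 + 5*(20 + 5))/(20 + 5)) = 9 + √((-19 + 5 + 5*25)/25) = 9 + √((-19 + 5 + 125)/25) = 9 + √((1/25)*111) = 9 + √(111/25) = 9 + √111/5)
Y(-1389, 60) + S(1166, 1324) = (9 + √111/5) + (1324 + 1166) = (9 + √111/5) + 2490 = 2499 + √111/5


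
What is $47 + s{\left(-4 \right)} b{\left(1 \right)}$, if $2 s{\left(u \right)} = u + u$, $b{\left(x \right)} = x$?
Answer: $43$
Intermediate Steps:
$s{\left(u \right)} = u$ ($s{\left(u \right)} = \frac{u + u}{2} = \frac{2 u}{2} = u$)
$47 + s{\left(-4 \right)} b{\left(1 \right)} = 47 - 4 = 43$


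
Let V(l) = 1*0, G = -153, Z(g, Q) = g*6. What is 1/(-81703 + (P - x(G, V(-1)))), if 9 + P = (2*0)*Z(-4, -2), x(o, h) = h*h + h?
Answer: -1/81712 ≈ -1.2238e-5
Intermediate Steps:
Z(g, Q) = 6*g
V(l) = 0
x(o, h) = h + h² (x(o, h) = h² + h = h + h²)
P = -9 (P = -9 + (2*0)*(6*(-4)) = -9 + 0*(-24) = -9 + 0 = -9)
1/(-81703 + (P - x(G, V(-1)))) = 1/(-81703 + (-9 - 0*(1 + 0))) = 1/(-81703 + (-9 - 0)) = 1/(-81703 + (-9 - 1*0)) = 1/(-81703 + (-9 + 0)) = 1/(-81703 - 9) = 1/(-81712) = -1/81712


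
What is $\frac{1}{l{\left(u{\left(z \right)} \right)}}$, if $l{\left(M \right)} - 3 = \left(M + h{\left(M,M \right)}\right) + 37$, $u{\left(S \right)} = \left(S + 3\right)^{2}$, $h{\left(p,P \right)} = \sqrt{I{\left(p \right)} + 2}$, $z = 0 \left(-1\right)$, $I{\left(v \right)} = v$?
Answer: $\frac{49}{2390} - \frac{\sqrt{11}}{2390} \approx 0.019114$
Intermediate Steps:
$z = 0$
$h{\left(p,P \right)} = \sqrt{2 + p}$ ($h{\left(p,P \right)} = \sqrt{p + 2} = \sqrt{2 + p}$)
$u{\left(S \right)} = \left(3 + S\right)^{2}$
$l{\left(M \right)} = 40 + M + \sqrt{2 + M}$ ($l{\left(M \right)} = 3 + \left(\left(M + \sqrt{2 + M}\right) + 37\right) = 3 + \left(37 + M + \sqrt{2 + M}\right) = 40 + M + \sqrt{2 + M}$)
$\frac{1}{l{\left(u{\left(z \right)} \right)}} = \frac{1}{40 + \left(3 + 0\right)^{2} + \sqrt{2 + \left(3 + 0\right)^{2}}} = \frac{1}{40 + 3^{2} + \sqrt{2 + 3^{2}}} = \frac{1}{40 + 9 + \sqrt{2 + 9}} = \frac{1}{40 + 9 + \sqrt{11}} = \frac{1}{49 + \sqrt{11}}$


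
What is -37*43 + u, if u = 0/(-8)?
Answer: -1591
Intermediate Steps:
u = 0 (u = 0*(-⅛) = 0)
-37*43 + u = -37*43 + 0 = -1591 + 0 = -1591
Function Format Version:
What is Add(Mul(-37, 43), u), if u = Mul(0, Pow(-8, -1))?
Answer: -1591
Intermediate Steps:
u = 0 (u = Mul(0, Rational(-1, 8)) = 0)
Add(Mul(-37, 43), u) = Add(Mul(-37, 43), 0) = Add(-1591, 0) = -1591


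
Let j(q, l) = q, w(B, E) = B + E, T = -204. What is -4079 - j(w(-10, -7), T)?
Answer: -4062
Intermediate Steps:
-4079 - j(w(-10, -7), T) = -4079 - (-10 - 7) = -4079 - 1*(-17) = -4079 + 17 = -4062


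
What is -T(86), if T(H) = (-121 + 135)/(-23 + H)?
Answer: -2/9 ≈ -0.22222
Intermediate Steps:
T(H) = 14/(-23 + H)
-T(86) = -14/(-23 + 86) = -14/63 = -1*2/9 = -2/9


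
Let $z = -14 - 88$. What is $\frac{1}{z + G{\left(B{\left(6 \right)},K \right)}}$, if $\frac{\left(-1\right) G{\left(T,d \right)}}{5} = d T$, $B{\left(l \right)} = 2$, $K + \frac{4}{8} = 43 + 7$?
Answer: $- \frac{1}{597} \approx -0.001675$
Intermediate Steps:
$K = \frac{99}{2}$ ($K = - \frac{1}{2} + \left(43 + 7\right) = - \frac{1}{2} + 50 = \frac{99}{2} \approx 49.5$)
$G{\left(T,d \right)} = - 5 T d$ ($G{\left(T,d \right)} = - 5 d T = - 5 T d$)
$z = -102$ ($z = -14 - 88 = -102$)
$\frac{1}{z + G{\left(B{\left(6 \right)},K \right)}} = \frac{1}{-102 - 10 \cdot \frac{99}{2}} = \frac{1}{-102 - 495} = \frac{1}{-597} = - \frac{1}{597}$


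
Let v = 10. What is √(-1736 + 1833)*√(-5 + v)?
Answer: √485 ≈ 22.023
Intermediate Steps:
√(-1736 + 1833)*√(-5 + v) = √(-1736 + 1833)*√(-5 + 10) = √97*√5 = √485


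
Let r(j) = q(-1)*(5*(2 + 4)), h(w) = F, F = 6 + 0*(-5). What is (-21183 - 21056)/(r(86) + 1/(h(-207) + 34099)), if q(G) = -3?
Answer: 1440561095/3069449 ≈ 469.32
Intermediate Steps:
F = 6 (F = 6 + 0 = 6)
h(w) = 6
r(j) = -90 (r(j) = -15*(2 + 4) = -15*6 = -3*30 = -90)
(-21183 - 21056)/(r(86) + 1/(h(-207) + 34099)) = (-21183 - 21056)/(-90 + 1/(6 + 34099)) = -42239/(-90 + 1/34105) = -42239/(-3069449/34105) = -42239*(-34105/3069449) = 1440561095/3069449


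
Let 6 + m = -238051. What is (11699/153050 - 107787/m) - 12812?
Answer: -466781118937007/36434623850 ≈ -12811.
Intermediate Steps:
m = -238057 (m = -6 - 238051 = -238057)
(11699/153050 - 107787/m) - 12812 = (11699/153050 - 107787/(-238057)) - 12812 = (11699*(1/153050) - 107787*(-1/238057)) - 12812 = (11699/153050 + 107787/238057) - 12812 = 19281829193/36434623850 - 12812 = -466781118937007/36434623850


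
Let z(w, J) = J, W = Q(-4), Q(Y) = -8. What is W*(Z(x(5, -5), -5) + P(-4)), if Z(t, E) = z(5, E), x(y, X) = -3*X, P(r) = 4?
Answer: 8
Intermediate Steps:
W = -8
Z(t, E) = E
W*(Z(x(5, -5), -5) + P(-4)) = -8*(-5 + 4) = -8*(-1) = 8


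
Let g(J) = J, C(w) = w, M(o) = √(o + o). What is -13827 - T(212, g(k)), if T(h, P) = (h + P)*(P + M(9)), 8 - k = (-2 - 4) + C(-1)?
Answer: -17232 - 681*√2 ≈ -18195.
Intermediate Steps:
M(o) = √2*√o (M(o) = √(2*o) = √2*√o)
k = 15 (k = 8 - ((-2 - 4) - 1) = 8 - (-6 - 1) = 8 - 1*(-7) = 8 + 7 = 15)
T(h, P) = (P + h)*(P + 3*√2) (T(h, P) = (h + P)*(P + √2*√9) = (P + h)*(P + √2*3) = (P + h)*(P + 3*√2))
-13827 - T(212, g(k)) = -13827 - (15² + 15*212 + 3*15*√2 + 3*212*√2) = -13827 - (225 + 3180 + 45*√2 + 636*√2) = -13827 - (3405 + 681*√2) = -13827 + (-3405 - 681*√2) = -17232 - 681*√2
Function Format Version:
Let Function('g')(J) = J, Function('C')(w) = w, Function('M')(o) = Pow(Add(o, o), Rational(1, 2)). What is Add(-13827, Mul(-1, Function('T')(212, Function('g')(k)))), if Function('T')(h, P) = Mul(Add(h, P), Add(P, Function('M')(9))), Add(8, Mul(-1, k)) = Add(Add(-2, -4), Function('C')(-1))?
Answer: Add(-17232, Mul(-681, Pow(2, Rational(1, 2)))) ≈ -18195.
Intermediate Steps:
Function('M')(o) = Mul(Pow(2, Rational(1, 2)), Pow(o, Rational(1, 2))) (Function('M')(o) = Pow(Mul(2, o), Rational(1, 2)) = Mul(Pow(2, Rational(1, 2)), Pow(o, Rational(1, 2))))
k = 15 (k = Add(8, Mul(-1, Add(Add(-2, -4), -1))) = Add(8, Mul(-1, Add(-6, -1))) = Add(8, Mul(-1, -7)) = Add(8, 7) = 15)
Function('T')(h, P) = Mul(Add(P, h), Add(P, Mul(3, Pow(2, Rational(1, 2))))) (Function('T')(h, P) = Mul(Add(h, P), Add(P, Mul(Pow(2, Rational(1, 2)), Pow(9, Rational(1, 2))))) = Mul(Add(P, h), Add(P, Mul(Pow(2, Rational(1, 2)), 3))) = Mul(Add(P, h), Add(P, Mul(3, Pow(2, Rational(1, 2))))))
Add(-13827, Mul(-1, Function('T')(212, Function('g')(k)))) = Add(-13827, Mul(-1, Add(Pow(15, 2), Mul(15, 212), Mul(3, 15, Pow(2, Rational(1, 2))), Mul(3, 212, Pow(2, Rational(1, 2)))))) = Add(-13827, Mul(-1, Add(225, 3180, Mul(45, Pow(2, Rational(1, 2))), Mul(636, Pow(2, Rational(1, 2)))))) = Add(-13827, Mul(-1, Add(3405, Mul(681, Pow(2, Rational(1, 2)))))) = Add(-13827, Add(-3405, Mul(-681, Pow(2, Rational(1, 2))))) = Add(-17232, Mul(-681, Pow(2, Rational(1, 2))))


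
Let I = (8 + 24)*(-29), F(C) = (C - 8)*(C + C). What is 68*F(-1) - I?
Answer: 2152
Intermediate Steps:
F(C) = 2*C*(-8 + C) (F(C) = (-8 + C)*(2*C) = 2*C*(-8 + C))
I = -928 (I = 32*(-29) = -928)
68*F(-1) - I = 68*(2*(-1)*(-8 - 1)) - 1*(-928) = 68*(2*(-1)*(-9)) + 928 = 68*18 + 928 = 1224 + 928 = 2152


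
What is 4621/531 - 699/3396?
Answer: 5107249/601092 ≈ 8.4966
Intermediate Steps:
4621/531 - 699/3396 = 4621*(1/531) - 699*1/3396 = 4621/531 - 233/1132 = 5107249/601092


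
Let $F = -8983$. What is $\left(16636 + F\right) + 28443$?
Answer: $36096$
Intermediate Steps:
$\left(16636 + F\right) + 28443 = \left(16636 - 8983\right) + 28443 = 7653 + 28443 = 36096$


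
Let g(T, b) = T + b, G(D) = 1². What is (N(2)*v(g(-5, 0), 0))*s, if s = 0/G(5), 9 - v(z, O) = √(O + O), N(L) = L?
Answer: 0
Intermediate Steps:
G(D) = 1
v(z, O) = 9 - √2*√O (v(z, O) = 9 - √(O + O) = 9 - √(2*O) = 9 - √2*√O)
s = 0 (s = 0/1 = 0*1 = 0)
(N(2)*v(g(-5, 0), 0))*s = (2*(9 - √2*√0))*0 = (2*(9 - 1*√2*0))*0 = (2*(9 + 0))*0 = (2*9)*0 = 18*0 = 0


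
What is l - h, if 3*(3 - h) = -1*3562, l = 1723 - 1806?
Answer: -3820/3 ≈ -1273.3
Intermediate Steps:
l = -83
h = 3571/3 (h = 3 - (-1)*3562/3 = 3 - 1/3*(-3562) = 3 + 3562/3 = 3571/3 ≈ 1190.3)
l - h = -83 - 1*3571/3 = -83 - 3571/3 = -3820/3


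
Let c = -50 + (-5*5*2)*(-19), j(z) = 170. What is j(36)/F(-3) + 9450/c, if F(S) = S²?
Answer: 529/18 ≈ 29.389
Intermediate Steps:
c = 900 (c = -50 - 25*2*(-19) = -50 - 50*(-19) = -50 + 950 = 900)
j(36)/F(-3) + 9450/c = 170/((-3)²) + 9450/900 = 170/9 + 9450*(1/900) = 170*(⅑) + 21/2 = 170/9 + 21/2 = 529/18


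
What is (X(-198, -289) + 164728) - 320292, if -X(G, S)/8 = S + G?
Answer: -151668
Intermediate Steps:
X(G, S) = -8*G - 8*S (X(G, S) = -8*(S + G) = -8*(G + S) = -8*G - 8*S)
(X(-198, -289) + 164728) - 320292 = ((-8*(-198) - 8*(-289)) + 164728) - 320292 = ((1584 + 2312) + 164728) - 320292 = (3896 + 164728) - 320292 = 168624 - 320292 = -151668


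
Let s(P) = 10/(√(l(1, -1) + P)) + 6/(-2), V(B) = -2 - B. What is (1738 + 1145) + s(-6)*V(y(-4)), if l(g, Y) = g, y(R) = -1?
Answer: 2886 + 2*I*√5 ≈ 2886.0 + 4.4721*I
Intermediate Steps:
s(P) = -3 + 10/√(1 + P) (s(P) = 10/(√(1 + P)) + 6/(-2) = 10/√(1 + P) + 6*(-½) = 10/√(1 + P) - 3 = -3 + 10/√(1 + P))
(1738 + 1145) + s(-6)*V(y(-4)) = (1738 + 1145) + (-3 + 10/√(1 - 6))*(-2 - 1*(-1)) = 2883 + (-3 + 10/√(-5))*(-2 + 1) = 2883 + (-3 + 10*(-I*√5/5))*(-1) = 2883 + (-3 - 2*I*√5)*(-1) = 2883 + (3 + 2*I*√5) = 2886 + 2*I*√5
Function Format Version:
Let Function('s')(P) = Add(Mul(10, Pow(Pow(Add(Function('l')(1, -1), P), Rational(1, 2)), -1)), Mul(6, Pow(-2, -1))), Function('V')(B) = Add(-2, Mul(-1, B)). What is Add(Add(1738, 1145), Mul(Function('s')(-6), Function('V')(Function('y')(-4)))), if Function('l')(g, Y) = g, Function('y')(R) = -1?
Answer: Add(2886, Mul(2, I, Pow(5, Rational(1, 2)))) ≈ Add(2886.0, Mul(4.4721, I))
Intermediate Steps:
Function('s')(P) = Add(-3, Mul(10, Pow(Add(1, P), Rational(-1, 2)))) (Function('s')(P) = Add(Mul(10, Pow(Pow(Add(1, P), Rational(1, 2)), -1)), Mul(6, Pow(-2, -1))) = Add(Mul(10, Pow(Add(1, P), Rational(-1, 2))), Mul(6, Rational(-1, 2))) = Add(Mul(10, Pow(Add(1, P), Rational(-1, 2))), -3) = Add(-3, Mul(10, Pow(Add(1, P), Rational(-1, 2)))))
Add(Add(1738, 1145), Mul(Function('s')(-6), Function('V')(Function('y')(-4)))) = Add(Add(1738, 1145), Mul(Add(-3, Mul(10, Pow(Add(1, -6), Rational(-1, 2)))), Add(-2, Mul(-1, -1)))) = Add(2883, Mul(Add(-3, Mul(10, Pow(-5, Rational(-1, 2)))), Add(-2, 1))) = Add(2883, Mul(Add(-3, Mul(10, Mul(Rational(-1, 5), I, Pow(5, Rational(1, 2))))), -1)) = Add(2883, Mul(Add(-3, Mul(-2, I, Pow(5, Rational(1, 2)))), -1)) = Add(2883, Add(3, Mul(2, I, Pow(5, Rational(1, 2))))) = Add(2886, Mul(2, I, Pow(5, Rational(1, 2))))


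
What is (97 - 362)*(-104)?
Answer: 27560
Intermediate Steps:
(97 - 362)*(-104) = -265*(-104) = 27560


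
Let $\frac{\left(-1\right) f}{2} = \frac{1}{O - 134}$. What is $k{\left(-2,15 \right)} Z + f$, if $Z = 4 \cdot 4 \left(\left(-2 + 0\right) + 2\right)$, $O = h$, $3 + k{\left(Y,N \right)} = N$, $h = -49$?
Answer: $\frac{2}{183} \approx 0.010929$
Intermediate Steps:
$k{\left(Y,N \right)} = -3 + N$
$O = -49$
$Z = 0$ ($Z = 16 \left(-2 + 2\right) = 16 \cdot 0 = 0$)
$f = \frac{2}{183}$ ($f = - \frac{2}{-49 - 134} = - \frac{2}{-183} = \left(-2\right) \left(- \frac{1}{183}\right) = \frac{2}{183} \approx 0.010929$)
$k{\left(-2,15 \right)} Z + f = \left(-3 + 15\right) 0 + \frac{2}{183} = 12 \cdot 0 + \frac{2}{183} = 0 + \frac{2}{183} = \frac{2}{183}$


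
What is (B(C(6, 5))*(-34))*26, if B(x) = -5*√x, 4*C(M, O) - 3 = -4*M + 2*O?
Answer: 2210*I*√11 ≈ 7329.7*I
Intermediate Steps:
C(M, O) = ¾ + O/2 - M (C(M, O) = ¾ + (-4*M + 2*O)/4 = ¾ + (O/2 - M) = ¾ + O/2 - M)
(B(C(6, 5))*(-34))*26 = (-5*√(¾ + (½)*5 - 1*6)*(-34))*26 = (-5*√(¾ + 5/2 - 6)*(-34))*26 = (-5*I*√11/2*(-34))*26 = (85*I*√11)*26 = 2210*I*√11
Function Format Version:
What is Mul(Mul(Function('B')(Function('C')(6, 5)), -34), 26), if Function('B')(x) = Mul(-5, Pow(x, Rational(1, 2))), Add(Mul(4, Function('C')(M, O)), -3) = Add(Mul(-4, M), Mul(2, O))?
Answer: Mul(2210, I, Pow(11, Rational(1, 2))) ≈ Mul(7329.7, I)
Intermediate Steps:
Function('C')(M, O) = Add(Rational(3, 4), Mul(Rational(1, 2), O), Mul(-1, M)) (Function('C')(M, O) = Add(Rational(3, 4), Mul(Rational(1, 4), Add(Mul(-4, M), Mul(2, O)))) = Add(Rational(3, 4), Add(Mul(Rational(1, 2), O), Mul(-1, M))) = Add(Rational(3, 4), Mul(Rational(1, 2), O), Mul(-1, M)))
Mul(Mul(Function('B')(Function('C')(6, 5)), -34), 26) = Mul(Mul(Mul(-5, Pow(Add(Rational(3, 4), Mul(Rational(1, 2), 5), Mul(-1, 6)), Rational(1, 2))), -34), 26) = Mul(Mul(Mul(-5, Pow(Add(Rational(3, 4), Rational(5, 2), -6), Rational(1, 2))), -34), 26) = Mul(Mul(Mul(-5, Pow(Rational(-11, 4), Rational(1, 2))), -34), 26) = Mul(Mul(Mul(-5, Mul(Rational(1, 2), I, Pow(11, Rational(1, 2)))), -34), 26) = Mul(Mul(Mul(Rational(-5, 2), I, Pow(11, Rational(1, 2))), -34), 26) = Mul(Mul(85, I, Pow(11, Rational(1, 2))), 26) = Mul(2210, I, Pow(11, Rational(1, 2)))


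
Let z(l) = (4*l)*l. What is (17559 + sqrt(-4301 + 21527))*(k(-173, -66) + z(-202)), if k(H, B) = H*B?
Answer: 3066398406 + 523902*sqrt(1914) ≈ 3.0893e+9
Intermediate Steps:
z(l) = 4*l**2
k(H, B) = B*H
(17559 + sqrt(-4301 + 21527))*(k(-173, -66) + z(-202)) = (17559 + sqrt(-4301 + 21527))*(-66*(-173) + 4*(-202)**2) = (17559 + sqrt(17226))*(11418 + 4*40804) = (17559 + 3*sqrt(1914))*(11418 + 163216) = (17559 + 3*sqrt(1914))*174634 = 3066398406 + 523902*sqrt(1914)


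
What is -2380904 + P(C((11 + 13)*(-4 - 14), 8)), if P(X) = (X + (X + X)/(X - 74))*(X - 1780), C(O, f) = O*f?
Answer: 27718371064/1765 ≈ 1.5704e+7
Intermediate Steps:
P(X) = (-1780 + X)*(X + 2*X/(-74 + X)) (P(X) = (X + (2*X)/(-74 + X))*(-1780 + X) = (X + 2*X/(-74 + X))*(-1780 + X) = (-1780 + X)*(X + 2*X/(-74 + X)))
-2380904 + P(C((11 + 13)*(-4 - 14), 8)) = -2380904 + (((11 + 13)*(-4 - 14))*8)*(128160 + (((11 + 13)*(-4 - 14))*8)² - 1852*(11 + 13)*(-4 - 14)*8)/(-74 + ((11 + 13)*(-4 - 14))*8) = -2380904 + ((24*(-18))*8)*(128160 + ((24*(-18))*8)² - 1852*24*(-18)*8)/(-74 + (24*(-18))*8) = -2380904 + (-432*8)*(128160 + (-432*8)² - (-800064)*8)/(-74 - 432*8) = -2380904 - 3456*(128160 + (-3456)² - 1852*(-3456))/(-74 - 3456) = -2380904 - 3456*(128160 + 11943936 + 6400512)/(-3530) = -2380904 - 3456*(-1/3530)*18472608 = -2380904 + 31920666624/1765 = 27718371064/1765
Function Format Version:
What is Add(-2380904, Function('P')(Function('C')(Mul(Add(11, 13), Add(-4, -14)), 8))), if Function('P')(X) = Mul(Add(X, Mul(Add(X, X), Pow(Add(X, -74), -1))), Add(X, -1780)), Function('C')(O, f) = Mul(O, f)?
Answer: Rational(27718371064, 1765) ≈ 1.5704e+7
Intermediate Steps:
Function('P')(X) = Mul(Add(-1780, X), Add(X, Mul(2, X, Pow(Add(-74, X), -1)))) (Function('P')(X) = Mul(Add(X, Mul(Mul(2, X), Pow(Add(-74, X), -1))), Add(-1780, X)) = Mul(Add(X, Mul(2, X, Pow(Add(-74, X), -1))), Add(-1780, X)) = Mul(Add(-1780, X), Add(X, Mul(2, X, Pow(Add(-74, X), -1)))))
Add(-2380904, Function('P')(Function('C')(Mul(Add(11, 13), Add(-4, -14)), 8))) = Add(-2380904, Mul(Mul(Mul(Add(11, 13), Add(-4, -14)), 8), Pow(Add(-74, Mul(Mul(Add(11, 13), Add(-4, -14)), 8)), -1), Add(128160, Pow(Mul(Mul(Add(11, 13), Add(-4, -14)), 8), 2), Mul(-1852, Mul(Mul(Add(11, 13), Add(-4, -14)), 8))))) = Add(-2380904, Mul(Mul(Mul(24, -18), 8), Pow(Add(-74, Mul(Mul(24, -18), 8)), -1), Add(128160, Pow(Mul(Mul(24, -18), 8), 2), Mul(-1852, Mul(Mul(24, -18), 8))))) = Add(-2380904, Mul(Mul(-432, 8), Pow(Add(-74, Mul(-432, 8)), -1), Add(128160, Pow(Mul(-432, 8), 2), Mul(-1852, Mul(-432, 8))))) = Add(-2380904, Mul(-3456, Pow(Add(-74, -3456), -1), Add(128160, Pow(-3456, 2), Mul(-1852, -3456)))) = Add(-2380904, Mul(-3456, Pow(-3530, -1), Add(128160, 11943936, 6400512))) = Add(-2380904, Mul(-3456, Rational(-1, 3530), 18472608)) = Add(-2380904, Rational(31920666624, 1765)) = Rational(27718371064, 1765)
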